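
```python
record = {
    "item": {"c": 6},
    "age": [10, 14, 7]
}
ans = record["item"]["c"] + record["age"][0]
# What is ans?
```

Trace:
`record = { ...` → record = {'item': {'c': 6}, 'age': [10, 14, 7]}
`ans = record["item"]["c"] + record["age"][0]` → ans = 16
So ans = 16

Answer: 16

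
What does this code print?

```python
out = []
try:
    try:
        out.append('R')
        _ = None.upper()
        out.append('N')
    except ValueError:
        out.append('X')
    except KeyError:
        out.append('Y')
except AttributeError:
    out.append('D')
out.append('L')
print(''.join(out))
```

Execution trace: 'R' (inner try body) → 'D' (outer except AttributeError) → 'L' (after the try/except). Output: RDL

Answer: RDL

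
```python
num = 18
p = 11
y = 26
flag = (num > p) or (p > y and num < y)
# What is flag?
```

Trace:
`num = 18` → num = 18
`p = 11` → p = 11
`y = 26` → y = 26
`flag = (num > p) or (p > y and num < y)` → flag = True
So flag = True

Answer: True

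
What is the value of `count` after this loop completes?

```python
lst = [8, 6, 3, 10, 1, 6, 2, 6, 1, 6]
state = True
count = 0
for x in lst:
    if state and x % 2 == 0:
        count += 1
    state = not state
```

Count even values at even positions
`count` takes the values: 0 → 1 → 2

Answer: 2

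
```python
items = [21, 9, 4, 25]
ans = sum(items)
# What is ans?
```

Trace:
`items = [21, 9, 4, 25]` → items = [21, 9, 4, 25]
`ans = sum(items)` → ans = 59
So ans = 59

Answer: 59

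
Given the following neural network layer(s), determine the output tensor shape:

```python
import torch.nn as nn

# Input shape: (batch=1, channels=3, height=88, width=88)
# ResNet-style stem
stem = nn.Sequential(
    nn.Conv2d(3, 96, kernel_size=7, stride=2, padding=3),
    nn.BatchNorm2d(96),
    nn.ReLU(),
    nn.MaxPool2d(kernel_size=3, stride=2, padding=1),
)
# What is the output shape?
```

Input: (1, 3, 88, 88) -> after Conv2d 7x7 stride=2: (1, 96, 44, 44) -> Output: (1, 96, 22, 22)

Answer: (1, 96, 22, 22)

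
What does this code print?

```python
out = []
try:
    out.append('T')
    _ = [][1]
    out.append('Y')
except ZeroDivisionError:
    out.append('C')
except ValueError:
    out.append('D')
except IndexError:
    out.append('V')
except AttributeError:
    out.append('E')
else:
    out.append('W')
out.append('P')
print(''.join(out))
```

Execution trace: 'T' (try body) → 'V' (except IndexError) → 'P' (after the try/except). Output: TVP

Answer: TVP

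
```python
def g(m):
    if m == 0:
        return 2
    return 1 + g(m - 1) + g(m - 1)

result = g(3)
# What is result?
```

g(m) = 1 + 2·g(m-1), g(0)=2. Closed form: (2+1)·2^3 - 1 = 23.

Answer: 23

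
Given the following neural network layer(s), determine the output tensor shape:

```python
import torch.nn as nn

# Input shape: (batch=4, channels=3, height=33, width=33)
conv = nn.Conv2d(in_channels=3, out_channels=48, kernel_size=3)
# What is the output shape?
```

Input: (4, 3, 33, 33) -> Output: (4, 48, 31, 31)

Answer: (4, 48, 31, 31)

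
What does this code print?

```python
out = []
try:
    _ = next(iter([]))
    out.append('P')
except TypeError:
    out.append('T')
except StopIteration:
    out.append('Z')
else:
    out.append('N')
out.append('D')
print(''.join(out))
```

Execution trace: 'Z' (except StopIteration) → 'D' (after the try/except). Output: ZD

Answer: ZD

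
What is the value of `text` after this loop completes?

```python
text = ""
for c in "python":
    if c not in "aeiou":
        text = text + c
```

Remove vowels from 'python'
`text` takes the values: "" → "p" → "py" → "pyt" → "pyth" → "pythn"

Answer: "pythn"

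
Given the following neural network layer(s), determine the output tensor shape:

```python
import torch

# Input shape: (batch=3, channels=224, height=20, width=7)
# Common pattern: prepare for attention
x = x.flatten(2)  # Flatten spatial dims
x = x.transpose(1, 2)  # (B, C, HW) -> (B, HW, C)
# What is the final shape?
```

Input: (3, 224, 20, 7) -> after flatten(2): (3, 224, 140) -> Output: (3, 140, 224)

Answer: (3, 140, 224)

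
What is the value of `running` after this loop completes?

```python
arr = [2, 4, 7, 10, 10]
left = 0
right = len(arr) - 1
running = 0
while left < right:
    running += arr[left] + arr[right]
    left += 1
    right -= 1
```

Sum of pairs from ends
`running` takes the values: 0 → 12 → 26

Answer: 26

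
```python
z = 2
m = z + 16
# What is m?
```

Trace:
`z = 2` → z = 2
`m = z + 16` → m = 18
So m = 18

Answer: 18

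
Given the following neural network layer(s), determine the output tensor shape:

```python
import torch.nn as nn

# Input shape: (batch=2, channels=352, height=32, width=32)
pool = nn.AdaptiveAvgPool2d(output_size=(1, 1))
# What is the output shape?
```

Input: (2, 352, 32, 32) -> Output: (2, 352, 1, 1)

Answer: (2, 352, 1, 1)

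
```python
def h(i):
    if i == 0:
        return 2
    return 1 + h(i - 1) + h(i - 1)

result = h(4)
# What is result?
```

h(i) = 1 + 2·h(i-1), h(0)=2. Closed form: (2+1)·2^4 - 1 = 47.

Answer: 47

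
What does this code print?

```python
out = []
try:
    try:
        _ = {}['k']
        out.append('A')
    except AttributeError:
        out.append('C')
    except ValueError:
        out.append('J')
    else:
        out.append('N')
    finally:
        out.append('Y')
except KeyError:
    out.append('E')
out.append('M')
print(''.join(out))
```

Execution trace: 'Y' (finally) → 'E' (outer except KeyError) → 'M' (after the try/except). Output: YEM

Answer: YEM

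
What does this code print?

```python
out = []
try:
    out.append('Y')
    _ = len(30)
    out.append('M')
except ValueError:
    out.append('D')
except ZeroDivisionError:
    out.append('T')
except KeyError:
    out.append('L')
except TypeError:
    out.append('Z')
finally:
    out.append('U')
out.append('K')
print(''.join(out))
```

Execution trace: 'Y' (try body) → 'Z' (except TypeError) → 'U' (finally) → 'K' (after the try/except). Output: YZUK

Answer: YZUK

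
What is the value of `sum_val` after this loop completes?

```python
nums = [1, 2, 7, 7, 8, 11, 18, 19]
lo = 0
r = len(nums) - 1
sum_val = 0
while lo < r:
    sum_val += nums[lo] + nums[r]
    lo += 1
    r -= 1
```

Sum of pairs from ends
`sum_val` takes the values: 0 → 20 → 40 → 58 → 73

Answer: 73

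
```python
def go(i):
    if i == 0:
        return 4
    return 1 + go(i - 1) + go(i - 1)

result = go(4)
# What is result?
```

go(i) = 1 + 2·go(i-1), go(0)=4. Closed form: (4+1)·2^4 - 1 = 79.

Answer: 79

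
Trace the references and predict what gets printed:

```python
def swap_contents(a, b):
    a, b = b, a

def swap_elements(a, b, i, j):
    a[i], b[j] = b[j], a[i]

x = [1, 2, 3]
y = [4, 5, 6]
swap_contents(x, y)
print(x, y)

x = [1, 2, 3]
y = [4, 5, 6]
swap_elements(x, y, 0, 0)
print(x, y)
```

Key concept: parameter rebinding vs mutation.
Step by step:
`x = [1, 2, 3]` → x = [1, 2, 3]
`y = [4, 5, 6]` → y = [4, 5, 6]
`swap_contents(x, y)` → no visible change to tracked variables
`print(x, y)` → prints [1, 2, 3] [4, 5, 6]
`x = [1, 2, 3]` → x = [1, 2, 3]
`y = [4, 5, 6]` → y = [4, 5, 6]
`swap_elements(x, y, 0, 0)` → x = [4, 2, 3]; y = [1, 5, 6]
`print(x, y)` → prints [4, 2, 3] [1, 5, 6]

Answer:
[1, 2, 3] [4, 5, 6]
[4, 2, 3] [1, 5, 6]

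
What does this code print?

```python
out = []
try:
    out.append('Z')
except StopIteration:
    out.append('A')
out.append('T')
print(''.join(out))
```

Execution trace: 'Z' (try body, no exception) → 'T' (after the try/except). Output: ZT

Answer: ZT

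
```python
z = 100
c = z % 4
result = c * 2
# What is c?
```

Trace:
`z = 100` → z = 100
`c = z % 4` → c = 0
`result = c * 2` → result = 0
So c = 0

Answer: 0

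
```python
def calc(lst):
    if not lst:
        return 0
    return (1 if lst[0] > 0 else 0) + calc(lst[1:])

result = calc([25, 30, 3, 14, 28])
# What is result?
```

Count of positive elements in [25, 30, 3, 14, 28] = 5

Answer: 5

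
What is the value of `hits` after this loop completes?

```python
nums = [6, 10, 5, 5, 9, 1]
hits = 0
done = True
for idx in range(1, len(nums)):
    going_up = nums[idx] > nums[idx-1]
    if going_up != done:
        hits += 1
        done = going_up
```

Count direction changes in [6, 10, 5, 5, 9, 1]
`hits` takes the values: 0 → 1 → 2 → 3

Answer: 3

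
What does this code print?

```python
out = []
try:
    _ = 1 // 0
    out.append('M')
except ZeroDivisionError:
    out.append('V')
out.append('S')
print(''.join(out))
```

Execution trace: 'V' (except ZeroDivisionError) → 'S' (after the try/except). Output: VS

Answer: VS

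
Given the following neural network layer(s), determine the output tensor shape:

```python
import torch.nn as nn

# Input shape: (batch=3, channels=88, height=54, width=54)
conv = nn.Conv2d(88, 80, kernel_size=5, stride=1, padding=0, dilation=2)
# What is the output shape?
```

Input: (3, 88, 54, 54) -> Output: (3, 80, 46, 46)

Answer: (3, 80, 46, 46)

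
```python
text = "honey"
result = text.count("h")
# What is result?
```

Trace:
`text = "honey"` → text = 'honey'
`result = text.count("h")` → result = 1
So result = 1

Answer: 1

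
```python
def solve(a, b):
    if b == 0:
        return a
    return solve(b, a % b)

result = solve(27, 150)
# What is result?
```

solve(27, 150) -> solve(150, 27) -> solve(27, 15) -> solve(15, 12) -> solve(12, 3) -> solve(3, 0) -> 3

Answer: 3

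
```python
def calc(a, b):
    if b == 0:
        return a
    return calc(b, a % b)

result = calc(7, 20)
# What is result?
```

calc(7, 20) -> calc(20, 7) -> calc(7, 6) -> calc(6, 1) -> calc(1, 0) -> 1

Answer: 1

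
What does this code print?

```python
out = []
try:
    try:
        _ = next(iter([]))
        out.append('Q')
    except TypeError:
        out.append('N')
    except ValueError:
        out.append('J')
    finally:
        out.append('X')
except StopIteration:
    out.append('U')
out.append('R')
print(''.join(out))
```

Execution trace: 'X' (finally) → 'U' (outer except StopIteration) → 'R' (after the try/except). Output: XUR

Answer: XUR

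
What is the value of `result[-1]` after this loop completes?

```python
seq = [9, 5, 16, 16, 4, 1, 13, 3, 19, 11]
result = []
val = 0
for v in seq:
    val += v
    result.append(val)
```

Cumulative sum ends at 97
`result` takes the values: [] → [9] → [9, 14] → [9, 14, 30] → [9, 14, 30, 46] → [9, 14, 30, 46, 50] → [9, 14, 30, 46, 50, 51] → [9, 14, 30, 46, 50, 51, 64] → [9, 14, 30, 46, 50, 51, 64, 67] → [9, 14, 30, 46, 50, 51, 64, 67, 86] → [9, 14, 30, 46, 50, 51, 64, 67, 86, 97]
So `result[-1]` = 97

Answer: 97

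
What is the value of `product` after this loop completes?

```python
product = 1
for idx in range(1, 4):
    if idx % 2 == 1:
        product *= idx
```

Product of odd numbers 1 to 3
`product` takes the values: 1 → 3

Answer: 3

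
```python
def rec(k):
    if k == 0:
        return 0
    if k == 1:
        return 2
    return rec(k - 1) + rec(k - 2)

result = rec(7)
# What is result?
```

Build up from base cases: rec(0)=0, rec(1)=2, rec(2)=2, rec(3)=4, rec(4)=6, rec(5)=10, rec(6)=16, ..., rec(7)=26

Answer: 26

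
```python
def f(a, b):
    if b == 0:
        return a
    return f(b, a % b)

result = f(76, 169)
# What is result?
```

f(76, 169) -> f(169, 76) -> f(76, 17) -> f(17, 8) -> f(8, 1) -> f(1, 0) -> 1

Answer: 1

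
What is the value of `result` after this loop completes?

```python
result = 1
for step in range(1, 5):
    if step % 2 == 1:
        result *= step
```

Product of odd numbers 1 to 4
`result` takes the values: 1 → 3

Answer: 3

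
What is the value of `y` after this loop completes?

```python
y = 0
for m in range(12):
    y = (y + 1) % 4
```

Increment mod 4, 12 times = 0
`y` takes the values: 0 → 1 → 2 → 3 → 0 → 1 → 2 → 3 → 0 → 1 → 2 → 3 → 0

Answer: 0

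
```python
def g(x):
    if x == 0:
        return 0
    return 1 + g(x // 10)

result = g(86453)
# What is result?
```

Count of digits of 86453: 5

Answer: 5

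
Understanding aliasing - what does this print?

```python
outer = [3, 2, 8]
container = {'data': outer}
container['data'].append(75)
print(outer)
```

Key concept: dict holds reference to list.
Step by step:
`outer = [3, 2, 8]` → outer = [3, 2, 8]
`container = {'data': outer}` → container = {'data': [3, 2, 8]}
`container['data'].append(75)` → outer = [3, 2, 8, 75]; container = {'data': [3, 2, 8, 75]}
`print(outer)` → prints [3, 2, 8, 75]

Answer: [3, 2, 8, 75]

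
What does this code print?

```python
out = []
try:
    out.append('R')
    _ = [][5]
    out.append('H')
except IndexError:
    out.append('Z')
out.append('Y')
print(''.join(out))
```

Execution trace: 'R' (try body) → 'Z' (except IndexError) → 'Y' (after the try/except). Output: RZY

Answer: RZY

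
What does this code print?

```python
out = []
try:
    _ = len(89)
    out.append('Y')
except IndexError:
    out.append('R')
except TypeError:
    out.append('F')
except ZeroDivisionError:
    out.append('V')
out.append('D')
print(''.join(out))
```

Execution trace: 'F' (except TypeError) → 'D' (after the try/except). Output: FD

Answer: FD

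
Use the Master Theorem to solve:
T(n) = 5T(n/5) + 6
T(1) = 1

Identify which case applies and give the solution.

a=5, b=5, f(n)=6. log_5(5) = 1. Since c=0 < 1, Case 1 applies: T(n) = Θ(n^log_b(a)) = O(n).

Answer: O(n) - Case 1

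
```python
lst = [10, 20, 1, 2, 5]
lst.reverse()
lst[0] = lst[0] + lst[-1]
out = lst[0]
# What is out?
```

Trace:
`lst = [10, 20, 1, 2, 5]` → lst = [10, 20, 1, 2, 5]
`lst.reverse()` → lst = [5, 2, 1, 20, 10]
`lst[0] = lst[0] + lst[-1]` → lst = [15, 2, 1, 20, 10]
`out = lst[0]` → out = 15
So out = 15

Answer: 15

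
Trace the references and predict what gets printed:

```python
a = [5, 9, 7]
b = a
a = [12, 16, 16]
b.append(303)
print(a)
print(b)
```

Key concept: rebinding vs mutation: a is rebound to a new list, b still points at the original.
Step by step:
`a = [5, 9, 7]` → a = [5, 9, 7]
`b = a` → b = [5, 9, 7] (same object as a)
`a = [12, 16, 16]` → a = [12, 16, 16]
`b.append(303)` → b = [5, 9, 7, 303]
`print(a)` → prints [12, 16, 16]
`print(b)` → prints [5, 9, 7, 303]

Answer:
[12, 16, 16]
[5, 9, 7, 303]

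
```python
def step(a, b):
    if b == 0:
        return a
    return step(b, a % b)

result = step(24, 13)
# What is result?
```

step(24, 13) -> step(13, 11) -> step(11, 2) -> step(2, 1) -> step(1, 0) -> 1

Answer: 1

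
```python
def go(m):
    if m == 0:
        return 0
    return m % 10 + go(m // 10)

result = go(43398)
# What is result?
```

Sum of digits of 43398: 8 + 9 + 3 + 3 + 4 = 27

Answer: 27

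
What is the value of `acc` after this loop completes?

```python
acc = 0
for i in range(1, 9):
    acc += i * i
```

Sum of squares 1² to 8² = 204
`acc` takes the values: 0 → 1 → 5 → 14 → 30 → 55 → 91 → 140 → 204

Answer: 204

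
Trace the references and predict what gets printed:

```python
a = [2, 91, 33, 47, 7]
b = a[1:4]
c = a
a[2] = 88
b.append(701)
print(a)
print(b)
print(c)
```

Key concept: slice vs alias.
Step by step:
`a = [2, 91, 33, 47, 7]` → a = [2, 91, 33, 47, 7]
`b = a[1:4]` → b = [91, 33, 47]
`c = a` → c = [2, 91, 33, 47, 7] (same object as a)
`a[2] = 88` → a = [2, 91, 88, 47, 7] (same object as c); c = [2, 91, 88, 47, 7] (same object as a)
`b.append(701)` → b = [91, 33, 47, 701]
`print(a)` → prints [2, 91, 88, 47, 7]
`print(b)` → prints [91, 33, 47, 701]
`print(c)` → prints [2, 91, 88, 47, 7]

Answer:
[2, 91, 88, 47, 7]
[91, 33, 47, 701]
[2, 91, 88, 47, 7]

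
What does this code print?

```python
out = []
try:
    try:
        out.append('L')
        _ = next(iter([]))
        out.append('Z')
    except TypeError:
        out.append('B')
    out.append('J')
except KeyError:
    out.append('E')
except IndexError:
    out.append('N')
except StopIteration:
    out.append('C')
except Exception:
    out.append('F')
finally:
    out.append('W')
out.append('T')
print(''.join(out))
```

Execution trace: 'L' (inner try body) → 'C' (except StopIteration) → 'W' (finally) → 'T' (after the try/except). Output: LCWT

Answer: LCWT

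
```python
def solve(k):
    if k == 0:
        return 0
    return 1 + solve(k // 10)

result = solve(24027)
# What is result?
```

Count of digits of 24027: 5

Answer: 5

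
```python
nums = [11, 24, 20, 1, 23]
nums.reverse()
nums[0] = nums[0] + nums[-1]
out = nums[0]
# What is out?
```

Trace:
`nums = [11, 24, 20, 1, 23]` → nums = [11, 24, 20, 1, 23]
`nums.reverse()` → nums = [23, 1, 20, 24, 11]
`nums[0] = nums[0] + nums[-1]` → nums = [34, 1, 20, 24, 11]
`out = nums[0]` → out = 34
So out = 34

Answer: 34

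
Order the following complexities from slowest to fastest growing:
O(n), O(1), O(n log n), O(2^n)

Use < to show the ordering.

Ordered by growth rate: O(1) < O(n) < O(n log n) < O(2^n)

Answer: O(1) < O(n) < O(n log n) < O(2^n)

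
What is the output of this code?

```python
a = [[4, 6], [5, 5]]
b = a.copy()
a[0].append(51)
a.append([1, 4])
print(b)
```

Key concept: shallow copy with nested lists.
Step by step:
`a = [[4, 6], [5, 5]]` → a = [[4, 6], [5, 5]]
`b = a.copy()` → b = [[4, 6], [5, 5]]
`a[0].append(51)` → a = [[4, 6, 51], [5, 5]]; b = [[4, 6, 51], [5, 5]]
`a.append([1, 4])` → a = [[4, 6, 51], [5, 5], [1, 4]]
`print(b)` → prints [[4, 6, 51], [5, 5]]

Answer: [[4, 6, 51], [5, 5]]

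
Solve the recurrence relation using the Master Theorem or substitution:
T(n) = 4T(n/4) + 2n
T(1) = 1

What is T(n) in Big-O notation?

By Master Theorem: a=4, b=4, f(n)=2n. Since log_4(4) = 1 and f(n) = Θ(n^1), Case 2 applies. T(n) = O(n log n).

Answer: O(n log n)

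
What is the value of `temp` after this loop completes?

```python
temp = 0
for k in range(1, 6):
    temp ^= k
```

XOR of 1 to 5
`temp` takes the values: 0 → 1 → 3 → 0 → 4 → 1

Answer: 1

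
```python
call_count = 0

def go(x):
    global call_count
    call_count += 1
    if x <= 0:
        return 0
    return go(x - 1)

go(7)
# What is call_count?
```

Linear recursion stepping by 1: 8 calls from x=7 down to ≤0.

Answer: 8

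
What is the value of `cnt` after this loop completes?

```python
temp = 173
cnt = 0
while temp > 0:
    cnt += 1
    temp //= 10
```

Count digits by repeated division by 10
`cnt` takes the values: 0 → 1 → 2 → 3

Answer: 3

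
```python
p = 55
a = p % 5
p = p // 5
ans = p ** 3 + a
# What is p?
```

Trace:
`p = 55` → p = 55
`a = p % 5` → a = 0
`p = p // 5` → p = 11
`ans = p ** 3 + a` → ans = 1331
So p = 11

Answer: 11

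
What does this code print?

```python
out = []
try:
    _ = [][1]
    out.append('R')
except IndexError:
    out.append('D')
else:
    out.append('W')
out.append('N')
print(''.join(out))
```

Execution trace: 'D' (except IndexError) → 'N' (after the try/except). Output: DN

Answer: DN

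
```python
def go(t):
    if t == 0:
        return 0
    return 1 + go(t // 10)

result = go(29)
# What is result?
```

Count of digits of 29: 2

Answer: 2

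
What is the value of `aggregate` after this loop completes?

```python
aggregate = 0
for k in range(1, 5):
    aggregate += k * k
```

Sum of squares 1² to 4² = 30
`aggregate` takes the values: 0 → 1 → 5 → 14 → 30

Answer: 30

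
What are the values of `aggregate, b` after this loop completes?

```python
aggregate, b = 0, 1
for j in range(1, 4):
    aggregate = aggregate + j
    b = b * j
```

Sum and factorial of 1 to 3
`aggregate, b` takes the values: (0, 1) → (1, 1) → (3, 1) → (3, 2) → (6, 2) → (6, 6)

Answer: 6, 6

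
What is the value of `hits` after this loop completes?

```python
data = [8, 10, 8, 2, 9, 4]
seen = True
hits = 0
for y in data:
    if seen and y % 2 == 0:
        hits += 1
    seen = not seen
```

Count even values at even positions
`hits` takes the values: 0 → 1 → 2

Answer: 2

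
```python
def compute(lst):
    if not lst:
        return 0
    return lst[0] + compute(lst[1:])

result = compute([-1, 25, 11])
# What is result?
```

(-1) + 25 + 11 + 0 = 35

Answer: 35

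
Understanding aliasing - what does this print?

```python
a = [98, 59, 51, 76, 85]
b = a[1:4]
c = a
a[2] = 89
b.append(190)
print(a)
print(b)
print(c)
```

Key concept: slice vs alias.
Step by step:
`a = [98, 59, 51, 76, 85]` → a = [98, 59, 51, 76, 85]
`b = a[1:4]` → b = [59, 51, 76]
`c = a` → c = [98, 59, 51, 76, 85] (same object as a)
`a[2] = 89` → a = [98, 59, 89, 76, 85] (same object as c); c = [98, 59, 89, 76, 85] (same object as a)
`b.append(190)` → b = [59, 51, 76, 190]
`print(a)` → prints [98, 59, 89, 76, 85]
`print(b)` → prints [59, 51, 76, 190]
`print(c)` → prints [98, 59, 89, 76, 85]

Answer:
[98, 59, 89, 76, 85]
[59, 51, 76, 190]
[98, 59, 89, 76, 85]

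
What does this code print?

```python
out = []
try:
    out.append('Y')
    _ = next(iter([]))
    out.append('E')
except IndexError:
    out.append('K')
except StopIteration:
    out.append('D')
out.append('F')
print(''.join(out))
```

Execution trace: 'Y' (try body) → 'D' (except StopIteration) → 'F' (after the try/except). Output: YDF

Answer: YDF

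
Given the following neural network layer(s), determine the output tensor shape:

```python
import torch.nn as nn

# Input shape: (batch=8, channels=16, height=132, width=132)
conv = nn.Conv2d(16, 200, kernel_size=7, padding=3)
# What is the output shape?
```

Input: (8, 16, 132, 132) -> Output: (8, 200, 132, 132)

Answer: (8, 200, 132, 132)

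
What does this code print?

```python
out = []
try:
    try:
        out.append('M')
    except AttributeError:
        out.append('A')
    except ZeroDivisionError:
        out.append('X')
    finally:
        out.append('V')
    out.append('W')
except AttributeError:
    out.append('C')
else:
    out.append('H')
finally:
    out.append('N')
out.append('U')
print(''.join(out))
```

Execution trace: 'M' (inner try body, no exception) → 'V' (inner finally) → 'W' (try body, no exception) → 'H' (else) → 'N' (finally) → 'U' (after the try/except). Output: MVWHNU

Answer: MVWHNU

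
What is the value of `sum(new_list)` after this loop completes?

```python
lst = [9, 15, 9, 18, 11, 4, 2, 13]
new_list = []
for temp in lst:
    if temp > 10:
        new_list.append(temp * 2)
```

Sum of doubled values > 10
`new_list` takes the values: [] → [30] → [30, 36] → [30, 36, 22] → [30, 36, 22, 26]
So `sum(new_list)` = 114

Answer: 114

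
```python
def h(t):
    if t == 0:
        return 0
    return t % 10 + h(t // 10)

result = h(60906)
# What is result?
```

Sum of digits of 60906: 6 + 0 + 9 + 0 + 6 = 21

Answer: 21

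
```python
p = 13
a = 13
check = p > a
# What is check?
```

Trace:
`p = 13` → p = 13
`a = 13` → a = 13
`check = p > a` → check = False
So check = False

Answer: False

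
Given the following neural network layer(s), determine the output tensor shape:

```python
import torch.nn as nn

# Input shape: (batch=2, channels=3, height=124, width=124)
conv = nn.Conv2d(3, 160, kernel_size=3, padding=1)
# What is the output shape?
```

Input: (2, 3, 124, 124) -> Output: (2, 160, 124, 124)

Answer: (2, 160, 124, 124)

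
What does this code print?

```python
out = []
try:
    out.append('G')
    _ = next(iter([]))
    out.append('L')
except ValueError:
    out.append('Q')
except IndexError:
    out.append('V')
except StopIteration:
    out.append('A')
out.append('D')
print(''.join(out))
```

Execution trace: 'G' (try body) → 'A' (except StopIteration) → 'D' (after the try/except). Output: GAD

Answer: GAD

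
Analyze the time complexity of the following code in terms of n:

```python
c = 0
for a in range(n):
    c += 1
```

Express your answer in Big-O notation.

Each loop level contributes: n. Multiplying the contributions gives O(n).

Answer: O(n)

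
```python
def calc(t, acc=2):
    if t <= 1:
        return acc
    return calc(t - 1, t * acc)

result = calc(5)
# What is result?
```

Accumulator trace (n, acc): (5, 2) -> (4, 10) -> (3, 40) -> (2, 120) -> (1, 240) -> return 240

Answer: 240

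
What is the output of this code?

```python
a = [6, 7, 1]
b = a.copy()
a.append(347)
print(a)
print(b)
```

Key concept: list.copy() creates independent copy.
Step by step:
`a = [6, 7, 1]` → a = [6, 7, 1]
`b = a.copy()` → b = [6, 7, 1]
`a.append(347)` → a = [6, 7, 1, 347]
`print(a)` → prints [6, 7, 1, 347]
`print(b)` → prints [6, 7, 1]

Answer:
[6, 7, 1, 347]
[6, 7, 1]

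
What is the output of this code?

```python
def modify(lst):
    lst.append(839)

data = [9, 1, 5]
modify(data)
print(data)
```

Key concept: function modifies passed list.
Step by step:
`data = [9, 1, 5]` → data = [9, 1, 5]
`modify(data)` → data = [9, 1, 5, 839]
`print(data)` → prints [9, 1, 5, 839]

Answer: [9, 1, 5, 839]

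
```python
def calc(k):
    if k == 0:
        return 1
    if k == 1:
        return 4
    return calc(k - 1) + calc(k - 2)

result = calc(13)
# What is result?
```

Build up from base cases: calc(0)=1, calc(1)=4, calc(2)=5, calc(3)=9, calc(4)=14, calc(5)=23, calc(6)=37, ..., calc(13)=1076

Answer: 1076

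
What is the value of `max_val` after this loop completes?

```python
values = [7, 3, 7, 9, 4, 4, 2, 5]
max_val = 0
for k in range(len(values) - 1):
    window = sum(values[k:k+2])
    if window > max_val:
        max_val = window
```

Max sum of 2-element window in [7, 3, 7, 9, 4, 4, 2, 5]
`max_val` takes the values: 0 → 10 → 16

Answer: 16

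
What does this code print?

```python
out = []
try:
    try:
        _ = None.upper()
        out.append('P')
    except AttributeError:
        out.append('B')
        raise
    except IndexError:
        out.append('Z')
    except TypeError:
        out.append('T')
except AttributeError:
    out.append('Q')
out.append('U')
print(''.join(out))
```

Execution trace: 'B' (inner except AttributeError) → 'Q' (outer except AttributeError) → 'U' (after the try/except). Output: BQU

Answer: BQU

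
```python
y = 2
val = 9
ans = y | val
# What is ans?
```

Trace:
`y = 2` → y = 2
`val = 9` → val = 9
`ans = y | val` → ans = 11
So ans = 11

Answer: 11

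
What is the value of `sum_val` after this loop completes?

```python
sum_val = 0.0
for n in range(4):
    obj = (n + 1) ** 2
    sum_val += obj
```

Sum of squared losses 1² + 2² + ... + 4²
`sum_val` takes the values: 0.0 → 1.0 → 5.0 → 14.0 → 30.0

Answer: 30.0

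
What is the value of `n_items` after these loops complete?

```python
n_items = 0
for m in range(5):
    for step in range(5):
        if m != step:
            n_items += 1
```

5² - 5 (exclude diagonal)
`n_items` takes the values: 0 → 1 → 2 → 3 → 4 → 5 → 6 → 7 → 8 → 9 → 10 → 11 → 12 → 13 → 14 → 15 → 16 → 17 → 18 → 19 → 20

Answer: 20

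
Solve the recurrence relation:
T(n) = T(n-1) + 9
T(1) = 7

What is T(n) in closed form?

Unrolling: T(n) = T(1) + 9·(n-1) = 7 + 9(n-1) = 9n - 2.

Answer: T(n) = 9n - 2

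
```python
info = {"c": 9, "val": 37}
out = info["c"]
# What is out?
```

Trace:
`info = {"c": 9, "val": 37}` → info = {'c': 9, 'val': 37}
`out = info["c"]` → out = 9
So out = 9

Answer: 9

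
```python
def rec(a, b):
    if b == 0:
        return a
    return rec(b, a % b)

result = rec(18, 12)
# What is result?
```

rec(18, 12) -> rec(12, 6) -> rec(6, 0) -> 6

Answer: 6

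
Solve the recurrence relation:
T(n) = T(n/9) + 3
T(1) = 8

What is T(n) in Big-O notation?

Each step divides n by 9 and adds 3. After log_9(n) steps we reach T(1)=8. So T(n) = 3·log_9(n) + 8 = O(log n).

Answer: O(log n)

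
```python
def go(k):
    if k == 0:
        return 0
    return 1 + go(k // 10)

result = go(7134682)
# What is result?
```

Count of digits of 7134682: 7

Answer: 7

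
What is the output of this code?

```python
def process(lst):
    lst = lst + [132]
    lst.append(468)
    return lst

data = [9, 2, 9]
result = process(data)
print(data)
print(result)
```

Key concept: rebinding parameter vs mutation.
Step by step:
`data = [9, 2, 9]` → data = [9, 2, 9]
`result = process(data)` → result = [9, 2, 9, 132, 468]
`print(data)` → prints [9, 2, 9]
`print(result)` → prints [9, 2, 9, 132, 468]

Answer:
[9, 2, 9]
[9, 2, 9, 132, 468]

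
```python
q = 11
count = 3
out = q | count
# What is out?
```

Trace:
`q = 11` → q = 11
`count = 3` → count = 3
`out = q | count` → out = 11
So out = 11

Answer: 11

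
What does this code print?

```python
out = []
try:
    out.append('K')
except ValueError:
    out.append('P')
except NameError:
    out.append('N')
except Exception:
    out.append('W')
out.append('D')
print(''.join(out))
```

Execution trace: 'K' (try body, no exception) → 'D' (after the try/except). Output: KD

Answer: KD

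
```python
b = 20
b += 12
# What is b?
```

Trace:
`b = 20` → b = 20
`b += 12` → b = 32
So b = 32

Answer: 32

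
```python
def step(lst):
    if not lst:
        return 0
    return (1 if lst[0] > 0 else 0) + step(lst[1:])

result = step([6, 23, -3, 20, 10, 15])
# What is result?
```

Count of positive elements in [6, 23, -3, 20, 10, 15] = 5

Answer: 5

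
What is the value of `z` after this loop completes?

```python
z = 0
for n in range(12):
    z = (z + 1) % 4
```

Increment mod 4, 12 times = 0
`z` takes the values: 0 → 1 → 2 → 3 → 0 → 1 → 2 → 3 → 0 → 1 → 2 → 3 → 0

Answer: 0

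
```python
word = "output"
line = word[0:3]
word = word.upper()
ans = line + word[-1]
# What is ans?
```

Trace:
`word = "output"` → word = 'output'
`line = word[0:3]` → line = 'out'
`word = word.upper()` → word = 'OUTPUT'
`ans = line + word[-1]` → ans = 'outT'
So ans = 'outT'

Answer: 'outT'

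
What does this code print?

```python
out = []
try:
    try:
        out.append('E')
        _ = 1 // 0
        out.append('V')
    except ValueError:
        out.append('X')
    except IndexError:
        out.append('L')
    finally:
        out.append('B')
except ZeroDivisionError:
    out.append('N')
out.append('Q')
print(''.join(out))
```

Execution trace: 'E' (inner try body) → 'B' (inner finally) → 'N' (outer except ZeroDivisionError) → 'Q' (after the try/except). Output: EBNQ

Answer: EBNQ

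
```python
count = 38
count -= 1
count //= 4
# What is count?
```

Trace:
`count = 38` → count = 38
`count -= 1` → count = 37
`count //= 4` → count = 9
So count = 9

Answer: 9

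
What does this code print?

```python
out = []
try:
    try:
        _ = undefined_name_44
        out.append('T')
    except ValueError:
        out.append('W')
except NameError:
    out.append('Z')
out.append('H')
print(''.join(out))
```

Execution trace: 'Z' (outer except NameError) → 'H' (after the try/except). Output: ZH

Answer: ZH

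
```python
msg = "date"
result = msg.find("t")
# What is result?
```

Trace:
`msg = "date"` → msg = 'date'
`result = msg.find("t")` → result = 2
So result = 2

Answer: 2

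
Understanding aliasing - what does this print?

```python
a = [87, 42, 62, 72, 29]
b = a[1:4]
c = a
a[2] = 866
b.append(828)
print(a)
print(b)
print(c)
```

Key concept: slice vs alias.
Step by step:
`a = [87, 42, 62, 72, 29]` → a = [87, 42, 62, 72, 29]
`b = a[1:4]` → b = [42, 62, 72]
`c = a` → c = [87, 42, 62, 72, 29] (same object as a)
`a[2] = 866` → a = [87, 42, 866, 72, 29] (same object as c); c = [87, 42, 866, 72, 29] (same object as a)
`b.append(828)` → b = [42, 62, 72, 828]
`print(a)` → prints [87, 42, 866, 72, 29]
`print(b)` → prints [42, 62, 72, 828]
`print(c)` → prints [87, 42, 866, 72, 29]

Answer:
[87, 42, 866, 72, 29]
[42, 62, 72, 828]
[87, 42, 866, 72, 29]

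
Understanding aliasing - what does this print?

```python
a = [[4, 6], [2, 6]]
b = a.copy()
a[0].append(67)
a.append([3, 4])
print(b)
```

Key concept: shallow copy with nested lists.
Step by step:
`a = [[4, 6], [2, 6]]` → a = [[4, 6], [2, 6]]
`b = a.copy()` → b = [[4, 6], [2, 6]]
`a[0].append(67)` → a = [[4, 6, 67], [2, 6]]; b = [[4, 6, 67], [2, 6]]
`a.append([3, 4])` → a = [[4, 6, 67], [2, 6], [3, 4]]
`print(b)` → prints [[4, 6, 67], [2, 6]]

Answer: [[4, 6, 67], [2, 6]]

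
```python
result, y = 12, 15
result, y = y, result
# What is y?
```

Trace:
`result, y = 12, 15` → result = 12; y = 15
`result, y = y, result` → result = 15; y = 12
So y = 12

Answer: 12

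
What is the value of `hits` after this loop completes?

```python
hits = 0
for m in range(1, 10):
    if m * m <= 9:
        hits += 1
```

Count numbers where m² ≤ 9
`hits` takes the values: 0 → 1 → 2 → 3

Answer: 3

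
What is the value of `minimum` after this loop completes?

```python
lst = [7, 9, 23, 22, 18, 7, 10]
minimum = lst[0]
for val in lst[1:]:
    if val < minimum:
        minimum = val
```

Minimum of [7, 9, 23, 22, 18, 7, 10]
`minimum` takes the values: 7

Answer: 7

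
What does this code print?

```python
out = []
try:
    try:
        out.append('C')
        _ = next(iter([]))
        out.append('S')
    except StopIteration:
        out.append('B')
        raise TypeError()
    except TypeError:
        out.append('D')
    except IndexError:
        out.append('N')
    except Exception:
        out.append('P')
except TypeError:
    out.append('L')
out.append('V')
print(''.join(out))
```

Execution trace: 'C' (inner try body) → 'B' (inner except StopIteration) → 'L' (outer except TypeError) → 'V' (after the try/except). Output: CBLV

Answer: CBLV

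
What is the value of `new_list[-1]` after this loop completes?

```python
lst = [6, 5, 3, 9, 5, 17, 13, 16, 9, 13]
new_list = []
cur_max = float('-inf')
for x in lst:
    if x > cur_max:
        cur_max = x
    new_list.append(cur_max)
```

Running max ends at 17
`new_list` takes the values: [] → [6] → [6, 6] → [6, 6, 6] → [6, 6, 6, 9] → [6, 6, 6, 9, 9] → [6, 6, 6, 9, 9, 17] → [6, 6, 6, 9, 9, 17, 17] → [6, 6, 6, 9, 9, 17, 17, 17] → [6, 6, 6, 9, 9, 17, 17, 17, 17] → [6, 6, 6, 9, 9, 17, 17, 17, 17, 17]
So `new_list[-1]` = 17

Answer: 17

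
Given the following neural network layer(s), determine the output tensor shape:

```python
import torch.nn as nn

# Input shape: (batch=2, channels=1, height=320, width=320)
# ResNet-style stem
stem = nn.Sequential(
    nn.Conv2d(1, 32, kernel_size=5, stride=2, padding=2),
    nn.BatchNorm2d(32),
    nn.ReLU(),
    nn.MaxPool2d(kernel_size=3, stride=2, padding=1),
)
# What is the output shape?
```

Input: (2, 1, 320, 320) -> after Conv2d 5x5 stride=2: (2, 32, 160, 160) -> Output: (2, 32, 80, 80)

Answer: (2, 32, 80, 80)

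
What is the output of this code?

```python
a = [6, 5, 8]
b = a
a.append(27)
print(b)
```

Key concept: basic list aliasing.
Step by step:
`a = [6, 5, 8]` → a = [6, 5, 8]
`b = a` → b = [6, 5, 8] (same object as a)
`a.append(27)` → a = [6, 5, 8, 27] (same object as b); b = [6, 5, 8, 27] (same object as a)
`print(b)` → prints [6, 5, 8, 27]

Answer: [6, 5, 8, 27]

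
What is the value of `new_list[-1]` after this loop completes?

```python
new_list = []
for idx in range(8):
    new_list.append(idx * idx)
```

Last element of squares 0 to 7
`new_list` takes the values: [] → [0] → [0, 1] → [0, 1, 4] → [0, 1, 4, 9] → [0, 1, 4, 9, 16] → [0, 1, 4, 9, 16, 25] → [0, 1, 4, 9, 16, 25, 36] → [0, 1, 4, 9, 16, 25, 36, 49]
So `new_list[-1]` = 49

Answer: 49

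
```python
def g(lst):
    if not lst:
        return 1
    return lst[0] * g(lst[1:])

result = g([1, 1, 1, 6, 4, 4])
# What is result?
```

Product over [1, 1, 1, 6, 4, 4] = 1 * 1 * 1 * 6 * 4 * 4 = 96

Answer: 96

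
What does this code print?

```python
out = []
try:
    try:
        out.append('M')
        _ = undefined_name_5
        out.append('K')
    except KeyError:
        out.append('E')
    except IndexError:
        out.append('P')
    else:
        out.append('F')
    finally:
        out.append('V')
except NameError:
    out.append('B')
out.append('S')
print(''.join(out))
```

Execution trace: 'M' (try body) → 'V' (finally) → 'B' (outer except NameError) → 'S' (after the try/except). Output: MVBS

Answer: MVBS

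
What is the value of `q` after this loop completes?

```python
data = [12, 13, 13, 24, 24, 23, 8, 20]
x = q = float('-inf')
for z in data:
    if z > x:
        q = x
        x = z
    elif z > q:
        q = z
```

Second largest (with repeats) in [12, 13, 13, 24, 24, 23, 8, 20]
`q` takes the values: -inf → 12 → 13 → 24

Answer: 24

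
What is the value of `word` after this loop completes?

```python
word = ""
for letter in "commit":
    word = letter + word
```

Reverse 'commit'
`word` takes the values: "" → "c" → "oc" → "moc" → "mmoc" → "immoc" → "timmoc"

Answer: "timmoc"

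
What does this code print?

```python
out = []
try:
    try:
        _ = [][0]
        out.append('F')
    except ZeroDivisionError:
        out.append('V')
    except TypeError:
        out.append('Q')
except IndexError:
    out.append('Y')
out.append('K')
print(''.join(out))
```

Execution trace: 'Y' (outer except IndexError) → 'K' (after the try/except). Output: YK

Answer: YK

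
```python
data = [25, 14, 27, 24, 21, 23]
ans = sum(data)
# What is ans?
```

Trace:
`data = [25, 14, 27, 24, 21, 23]` → data = [25, 14, 27, 24, 21, 23]
`ans = sum(data)` → ans = 134
So ans = 134

Answer: 134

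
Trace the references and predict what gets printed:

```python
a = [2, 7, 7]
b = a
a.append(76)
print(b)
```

Key concept: basic list aliasing.
Step by step:
`a = [2, 7, 7]` → a = [2, 7, 7]
`b = a` → b = [2, 7, 7] (same object as a)
`a.append(76)` → a = [2, 7, 7, 76] (same object as b); b = [2, 7, 7, 76] (same object as a)
`print(b)` → prints [2, 7, 7, 76]

Answer: [2, 7, 7, 76]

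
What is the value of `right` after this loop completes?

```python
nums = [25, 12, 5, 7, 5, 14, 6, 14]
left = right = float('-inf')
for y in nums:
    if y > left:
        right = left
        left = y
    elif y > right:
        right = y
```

Second largest (with repeats) in [25, 12, 5, 7, 5, 14, 6, 14]
`right` takes the values: -inf → 12 → 14

Answer: 14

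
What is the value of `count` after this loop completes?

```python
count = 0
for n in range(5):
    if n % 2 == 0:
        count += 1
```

Count numbers divisible by 2 in range(5)
`count` takes the values: 0 → 1 → 2 → 3

Answer: 3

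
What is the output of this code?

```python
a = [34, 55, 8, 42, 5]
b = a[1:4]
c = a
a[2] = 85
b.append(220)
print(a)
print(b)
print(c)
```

Key concept: slice vs alias.
Step by step:
`a = [34, 55, 8, 42, 5]` → a = [34, 55, 8, 42, 5]
`b = a[1:4]` → b = [55, 8, 42]
`c = a` → c = [34, 55, 8, 42, 5] (same object as a)
`a[2] = 85` → a = [34, 55, 85, 42, 5] (same object as c); c = [34, 55, 85, 42, 5] (same object as a)
`b.append(220)` → b = [55, 8, 42, 220]
`print(a)` → prints [34, 55, 85, 42, 5]
`print(b)` → prints [55, 8, 42, 220]
`print(c)` → prints [34, 55, 85, 42, 5]

Answer:
[34, 55, 85, 42, 5]
[55, 8, 42, 220]
[34, 55, 85, 42, 5]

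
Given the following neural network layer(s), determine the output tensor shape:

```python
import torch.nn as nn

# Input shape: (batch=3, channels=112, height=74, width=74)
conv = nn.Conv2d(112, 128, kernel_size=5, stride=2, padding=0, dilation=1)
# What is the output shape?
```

Input: (3, 112, 74, 74) -> Output: (3, 128, 35, 35)

Answer: (3, 128, 35, 35)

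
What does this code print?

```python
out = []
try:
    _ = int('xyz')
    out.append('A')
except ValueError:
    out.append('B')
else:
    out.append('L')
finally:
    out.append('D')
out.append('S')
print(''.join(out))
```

Execution trace: 'B' (except ValueError) → 'D' (finally) → 'S' (after the try/except). Output: BDS

Answer: BDS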